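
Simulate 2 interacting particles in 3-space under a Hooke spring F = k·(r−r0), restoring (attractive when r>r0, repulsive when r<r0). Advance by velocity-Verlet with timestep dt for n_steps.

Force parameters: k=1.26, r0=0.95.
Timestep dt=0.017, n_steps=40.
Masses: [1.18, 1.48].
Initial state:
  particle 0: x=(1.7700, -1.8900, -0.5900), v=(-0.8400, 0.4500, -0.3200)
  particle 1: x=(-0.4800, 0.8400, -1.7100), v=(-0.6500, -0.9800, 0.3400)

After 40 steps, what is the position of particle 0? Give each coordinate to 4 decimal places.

(0.8359, -1.1872, -0.9677)

step 0: x0=(1.7700, -1.8900, -0.5900) x1=(-0.4800, 0.8400, -1.7100)
step 1: x0=(1.7555, -1.8820, -0.5956) x1=(-0.4908, 0.8231, -1.7041)
step 2: x0=(1.7404, -1.8735, -0.6014) x1=(-0.5013, 0.8057, -1.6980)
step 3: x0=(1.7248, -1.8643, -0.6075) x1=(-0.5113, 0.7878, -1.6917)
step 4: x0=(1.7088, -1.8545, -0.6138) x1=(-0.5209, 0.7694, -1.6853)
step 5: x0=(1.6922, -1.8441, -0.6203) x1=(-0.5301, 0.7506, -1.6786)
step 6: x0=(1.6751, -1.8331, -0.6272) x1=(-0.5390, 0.7313, -1.6717)
step 7: x0=(1.6575, -1.8215, -0.6342) x1=(-0.5474, 0.7115, -1.6647)
step 8: x0=(1.6394, -1.8094, -0.6415) x1=(-0.5554, 0.6912, -1.6574)
step 9: x0=(1.6209, -1.7967, -0.6490) x1=(-0.5630, 0.6706, -1.6500)
step 10: x0=(1.6018, -1.7834, -0.6567) x1=(-0.5702, 0.6494, -1.6424)
step 11: x0=(1.5823, -1.7697, -0.6646) x1=(-0.5771, 0.6279, -1.6346)
step 12: x0=(1.5622, -1.7553, -0.6728) x1=(-0.5836, 0.6059, -1.6267)
step 13: x0=(1.5417, -1.7405, -0.6812) x1=(-0.5897, 0.5835, -1.6186)
step 14: x0=(1.5208, -1.7251, -0.6897) x1=(-0.5954, 0.5607, -1.6103)
step 15: x0=(1.4993, -1.7093, -0.6985) x1=(-0.6007, 0.5375, -1.6019)
step 16: x0=(1.4775, -1.6930, -0.7075) x1=(-0.6057, 0.5139, -1.5933)
step 17: x0=(1.4551, -1.6761, -0.7166) x1=(-0.6104, 0.4900, -1.5845)
step 18: x0=(1.4323, -1.6589, -0.7260) x1=(-0.6146, 0.4656, -1.5756)
step 19: x0=(1.4091, -1.6411, -0.7355) x1=(-0.6186, 0.4409, -1.5666)
step 20: x0=(1.3855, -1.6230, -0.7452) x1=(-0.6221, 0.4159, -1.5574)
step 21: x0=(1.3614, -1.6044, -0.7551) x1=(-0.6254, 0.3905, -1.5481)
step 22: x0=(1.3370, -1.5854, -0.7651) x1=(-0.6283, 0.3648, -1.5386)
step 23: x0=(1.3121, -1.5659, -0.7753) x1=(-0.6309, 0.3387, -1.5291)
step 24: x0=(1.2868, -1.5461, -0.7857) x1=(-0.6332, 0.3124, -1.5194)
step 25: x0=(1.2611, -1.5259, -0.7962) x1=(-0.6352, 0.2857, -1.5095)
step 26: x0=(1.2351, -1.5054, -0.8068) x1=(-0.6368, 0.2588, -1.4996)
step 27: x0=(1.2086, -1.4845, -0.8176) x1=(-0.6382, 0.2316, -1.4896)
step 28: x0=(1.1819, -1.4633, -0.8285) x1=(-0.6393, 0.2041, -1.4794)
step 29: x0=(1.1547, -1.4417, -0.8396) x1=(-0.6401, 0.1763, -1.4692)
step 30: x0=(1.1272, -1.4198, -0.8507) x1=(-0.6406, 0.1483, -1.4588)
step 31: x0=(1.0994, -1.3977, -0.8620) x1=(-0.6409, 0.1201, -1.4484)
step 32: x0=(1.0713, -1.3752, -0.8734) x1=(-0.6409, 0.0916, -1.4379)
step 33: x0=(1.0428, -1.3525, -0.8849) x1=(-0.6406, 0.0630, -1.4273)
step 34: x0=(1.0141, -1.3295, -0.8965) x1=(-0.6401, 0.0341, -1.4166)
step 35: x0=(0.9851, -1.3063, -0.9082) x1=(-0.6394, 0.0050, -1.4058)
step 36: x0=(0.9557, -1.2829, -0.9199) x1=(-0.6385, -0.0242, -1.3950)
step 37: x0=(0.9261, -1.2593, -0.9318) x1=(-0.6373, -0.0536, -1.3841)
step 38: x0=(0.8963, -1.2354, -0.9437) x1=(-0.6359, -0.0832, -1.3732)
step 39: x0=(0.8662, -1.2114, -0.9557) x1=(-0.6344, -0.1129, -1.3622)
step 40: x0=(0.8359, -1.1872, -0.9677) x1=(-0.6326, -0.1428, -1.3511)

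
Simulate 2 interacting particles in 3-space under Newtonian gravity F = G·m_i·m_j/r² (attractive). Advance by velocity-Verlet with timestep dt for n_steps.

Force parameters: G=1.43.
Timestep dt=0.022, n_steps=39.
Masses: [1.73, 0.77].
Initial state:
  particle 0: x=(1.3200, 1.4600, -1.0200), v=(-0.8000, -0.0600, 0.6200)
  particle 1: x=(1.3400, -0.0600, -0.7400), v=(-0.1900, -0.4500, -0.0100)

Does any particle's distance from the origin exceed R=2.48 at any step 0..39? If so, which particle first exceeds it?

step 0: x0=(1.3200, 1.4600, -1.0200) x1=(1.3400, -0.0600, -0.7400)
step 1: x0=(1.3024, 1.4586, -1.0063) x1=(1.3358, -0.0697, -0.7403)
step 2: x0=(1.2848, 1.4569, -0.9926) x1=(1.3316, -0.0788, -0.7406)
step 3: x0=(1.2672, 1.4551, -0.9789) x1=(1.3274, -0.0875, -0.7410)
step 4: x0=(1.2496, 1.4530, -0.9651) x1=(1.3232, -0.0957, -0.7416)
step 5: x0=(1.2321, 1.4507, -0.9513) x1=(1.3189, -0.1034, -0.7421)
step 6: x0=(1.2145, 1.4482, -0.9375) x1=(1.3147, -0.1106, -0.7428)
step 7: x0=(1.1970, 1.4455, -0.9237) x1=(1.3103, -0.1174, -0.7435)
step 8: x0=(1.1794, 1.4425, -0.9098) x1=(1.3060, -0.1236, -0.7442)
step 9: x0=(1.1619, 1.4394, -0.8959) x1=(1.3016, -0.1294, -0.7450)
step 10: x0=(1.1444, 1.4360, -0.8820) x1=(1.2972, -0.1348, -0.7459)
step 11: x0=(1.1270, 1.4324, -0.8680) x1=(1.2927, -0.1396, -0.7468)
step 12: x0=(1.1095, 1.4287, -0.8541) x1=(1.2882, -0.1440, -0.7477)
step 13: x0=(1.0921, 1.4247, -0.8401) x1=(1.2836, -0.1479, -0.7487)
step 14: x0=(1.0747, 1.4205, -0.8261) x1=(1.2790, -0.1513, -0.7496)
step 15: x0=(1.0573, 1.4161, -0.8121) x1=(1.2743, -0.1543, -0.7507)
step 16: x0=(1.0400, 1.4115, -0.7981) x1=(1.2696, -0.1568, -0.7517)
step 17: x0=(1.0227, 1.4066, -0.7841) x1=(1.2647, -0.1588, -0.7527)
step 18: x0=(1.0054, 1.4016, -0.7701) x1=(1.2598, -0.1604, -0.7538)
step 19: x0=(0.9881, 1.3964, -0.7561) x1=(1.2549, -0.1615, -0.7548)
step 20: x0=(0.9709, 1.3909, -0.7421) x1=(1.2498, -0.1621, -0.7559)
step 21: x0=(0.9538, 1.3852, -0.7281) x1=(1.2447, -0.1622, -0.7569)
step 22: x0=(0.9366, 1.3794, -0.7141) x1=(1.2394, -0.1619, -0.7580)
step 23: x0=(0.9195, 1.3733, -0.7001) x1=(1.2341, -0.1610, -0.7590)
step 24: x0=(0.9025, 1.3670, -0.6861) x1=(1.2287, -0.1597, -0.7600)
step 25: x0=(0.8855, 1.3604, -0.6721) x1=(1.2232, -0.1580, -0.7610)
step 26: x0=(0.8685, 1.3537, -0.6581) x1=(1.2175, -0.1557, -0.7620)
step 27: x0=(0.8516, 1.3468, -0.6442) x1=(1.2118, -0.1530, -0.7629)
step 28: x0=(0.8348, 1.3396, -0.6302) x1=(1.2059, -0.1498, -0.7638)
step 29: x0=(0.8180, 1.3322, -0.6163) x1=(1.2000, -0.1461, -0.7646)
step 30: x0=(0.8012, 1.3246, -0.6024) x1=(1.1938, -0.1419, -0.7654)
step 31: x0=(0.7846, 1.3168, -0.5885) x1=(1.1876, -0.1372, -0.7662)
step 32: x0=(0.7679, 1.3088, -0.5747) x1=(1.1812, -0.1320, -0.7669)
step 33: x0=(0.7514, 1.3005, -0.5609) x1=(1.1747, -0.1263, -0.7675)
step 34: x0=(0.7349, 1.2920, -0.5471) x1=(1.1680, -0.1201, -0.7680)
step 35: x0=(0.7185, 1.2833, -0.5334) x1=(1.1612, -0.1134, -0.7685)
step 36: x0=(0.7021, 1.2744, -0.5196) x1=(1.1542, -0.1062, -0.7689)
step 37: x0=(0.6858, 1.2652, -0.5060) x1=(1.1471, -0.0985, -0.7691)
step 38: x0=(0.6696, 1.2558, -0.4924) x1=(1.1397, -0.0902, -0.7693)
step 39: x0=(0.6535, 1.2462, -0.4788) x1=(1.1322, -0.0814, -0.7694)

no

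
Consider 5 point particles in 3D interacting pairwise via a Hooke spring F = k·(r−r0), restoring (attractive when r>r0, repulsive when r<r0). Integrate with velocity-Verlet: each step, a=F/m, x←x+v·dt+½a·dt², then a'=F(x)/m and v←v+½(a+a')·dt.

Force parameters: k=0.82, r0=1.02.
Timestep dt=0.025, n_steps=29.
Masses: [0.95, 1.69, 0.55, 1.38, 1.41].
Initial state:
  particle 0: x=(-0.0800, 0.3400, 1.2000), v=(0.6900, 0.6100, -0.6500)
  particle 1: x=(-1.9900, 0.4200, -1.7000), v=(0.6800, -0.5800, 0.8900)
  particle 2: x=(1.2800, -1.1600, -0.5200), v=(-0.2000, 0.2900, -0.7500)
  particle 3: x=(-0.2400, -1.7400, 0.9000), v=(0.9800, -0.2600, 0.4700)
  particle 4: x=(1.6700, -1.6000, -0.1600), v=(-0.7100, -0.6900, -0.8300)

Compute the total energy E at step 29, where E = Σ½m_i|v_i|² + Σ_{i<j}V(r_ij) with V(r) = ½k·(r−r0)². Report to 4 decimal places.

step 0: x0=(-0.0800, 0.3400, 1.2000) x1=(-1.9900, 0.4200, -1.7000) x2=(1.2800, -1.1600, -0.5200) x3=(-0.2400, -1.7400, 0.9000) x4=(1.6700, -1.6000, -0.1600)
step 1: x0=(-0.0626, 0.3544, 1.1826) x1=(-1.9718, 0.4048, -1.6768) x2=(1.2730, -1.1518, -0.5384) x3=(-0.2154, -1.7459, 0.9112) x4=(1.6514, -1.6168, -0.1807)
step 2: x0=(-0.0449, 0.3670, 1.1630) x1=(-1.9513, 0.3884, -1.6519) x2=(1.2622, -1.1418, -0.5560) x3=(-0.1906, -1.7507, 0.9212) x4=(1.6310, -1.6326, -0.2012)
step 3: x0=(-0.0270, 0.3778, 1.1413) x1=(-1.9284, 0.3706, -1.6252) x2=(1.2476, -1.1300, -0.5728) x3=(-0.1655, -1.7544, 0.9301) x4=(1.6090, -1.6476, -0.2215)
step 4: x0=(-0.0088, 0.3868, 1.1174) x1=(-1.9032, 0.3516, -1.5968) x2=(1.2293, -1.1165, -0.5887) x3=(-0.1404, -1.7570, 0.9378) x4=(1.5853, -1.6615, -0.2416)
step 5: x0=(0.0096, 0.3940, 1.0914) x1=(-1.8757, 0.3314, -1.5668) x2=(1.2074, -1.1012, -0.6038) x3=(-0.1150, -1.7584, 0.9443) x4=(1.5601, -1.6746, -0.2615)
step 6: x0=(0.0282, 0.3993, 1.0633) x1=(-1.8460, 0.3099, -1.5351) x2=(1.1820, -1.0843, -0.6178) x3=(-0.0896, -1.7586, 0.9497) x4=(1.5332, -1.6867, -0.2811)
step 7: x0=(0.0470, 0.4028, 1.0333) x1=(-1.8141, 0.2872, -1.5019) x2=(1.1533, -1.0657, -0.6309) x3=(-0.0640, -1.7578, 0.9539) x4=(1.5048, -1.6978, -0.3005)
step 8: x0=(0.0659, 0.4044, 1.0013) x1=(-1.7801, 0.2634, -1.4671) x2=(1.1213, -1.0457, -0.6429) x3=(-0.0384, -1.7558, 0.9569) x4=(1.4749, -1.7079, -0.3197)
step 9: x0=(0.0850, 0.4042, 0.9674) x1=(-1.7440, 0.2385, -1.4309) x2=(1.0863, -1.0242, -0.6539) x3=(-0.0127, -1.7528, 0.9587) x4=(1.4436, -1.7171, -0.3386)
step 10: x0=(0.1041, 0.4021, 0.9317) x1=(-1.7058, 0.2124, -1.3933) x2=(1.0484, -1.0014, -0.6638) x3=(0.0130, -1.7486, 0.9594) x4=(1.4109, -1.7254, -0.3573)
step 11: x0=(0.1233, 0.3982, 0.8943) x1=(-1.6657, 0.1853, -1.3543) x2=(1.0077, -0.9773, -0.6727) x3=(0.0387, -1.7434, 0.9589) x4=(1.3768, -1.7327, -0.3757)
step 12: x0=(0.1426, 0.3925, 0.8552) x1=(-1.6236, 0.1572, -1.3141) x2=(0.9644, -0.9521, -0.6804) x3=(0.0644, -1.7371, 0.9573) x4=(1.3414, -1.7390, -0.3938)
step 13: x0=(0.1619, 0.3849, 0.8145) x1=(-1.5797, 0.1281, -1.2726) x2=(0.9186, -0.9258, -0.6870) x3=(0.0900, -1.7297, 0.9545) x4=(1.3048, -1.7444, -0.4117)
step 14: x0=(0.1811, 0.3757, 0.7723) x1=(-1.5340, 0.0980, -1.2300) x2=(0.8707, -0.8985, -0.6925) x3=(0.1156, -1.7213, 0.9506) x4=(1.2670, -1.7488, -0.4292)
step 15: x0=(0.2003, 0.3646, 0.7288) x1=(-1.4866, 0.0670, -1.1863) x2=(0.8206, -0.8704, -0.6968) x3=(0.1411, -1.7119, 0.9456) x4=(1.2281, -1.7523, -0.4465)
step 16: x0=(0.2195, 0.3519, 0.6838) x1=(-1.4375, 0.0352, -1.1415) x2=(0.7687, -0.8416, -0.7001) x3=(0.1665, -1.7015, 0.9394) x4=(1.1881, -1.7549, -0.4635)
step 17: x0=(0.2386, 0.3376, 0.6377) x1=(-1.3869, 0.0025, -1.0958) x2=(0.7151, -0.8122, -0.7023) x3=(0.1917, -1.6902, 0.9323) x4=(1.1471, -1.7565, -0.4802)
step 18: x0=(0.2576, 0.3216, 0.5904) x1=(-1.3348, -0.0309, -1.0491) x2=(0.6600, -0.7823, -0.7034) x3=(0.2168, -1.6778, 0.9240) x4=(1.1050, -1.7573, -0.4966)
step 19: x0=(0.2764, 0.3041, 0.5421) x1=(-1.2814, -0.0651, -1.0016) x2=(0.6036, -0.7521, -0.7034) x3=(0.2417, -1.6646, 0.9147) x4=(1.0621, -1.7571, -0.5127)
step 20: x0=(0.2951, 0.2850, 0.4928) x1=(-1.2266, -0.1000, -0.9534) x2=(0.5461, -0.7216, -0.7025) x3=(0.2665, -1.6505, 0.9045) x4=(1.0184, -1.7561, -0.5285)
step 21: x0=(0.3136, 0.2646, 0.4427) x1=(-1.1706, -0.1355, -0.9044) x2=(0.4877, -0.6911, -0.7005) x3=(0.2910, -1.6356, 0.8932) x4=(0.9738, -1.7541, -0.5440)
step 22: x0=(0.3319, 0.2428, 0.3918) x1=(-1.1135, -0.1717, -0.8548) x2=(0.4285, -0.6606, -0.6976) x3=(0.3154, -1.6198, 0.8810) x4=(0.9285, -1.7514, -0.5592)
step 23: x0=(0.3501, 0.2196, 0.3403) x1=(-1.0553, -0.2083, -0.8046) x2=(0.3688, -0.6302, -0.6938) x3=(0.3395, -1.6032, 0.8678) x4=(0.8826, -1.7478, -0.5741)
step 24: x0=(0.3681, 0.1952, 0.2883) x1=(-0.9962, -0.2456, -0.7539) x2=(0.3088, -0.6001, -0.6891) x3=(0.3633, -1.5858, 0.8537) x4=(0.8360, -1.7434, -0.5887)
step 25: x0=(0.3859, 0.1696, 0.2358) x1=(-0.9363, -0.2832, -0.7027) x2=(0.2486, -0.5704, -0.6836) x3=(0.3870, -1.5677, 0.8388) x4=(0.7888, -1.7382, -0.6030)
step 26: x0=(0.4035, 0.1430, 0.1829) x1=(-0.8757, -0.3213, -0.6512) x2=(0.1884, -0.5412, -0.6773) x3=(0.4103, -1.5489, 0.8229) x4=(0.7412, -1.7322, -0.6170)
step 27: x0=(0.4209, 0.1153, 0.1297) x1=(-0.8144, -0.3598, -0.5993) x2=(0.1283, -0.5126, -0.6703) x3=(0.4334, -1.5294, 0.8063) x4=(0.6930, -1.7256, -0.6307)
step 28: x0=(0.4382, 0.0866, 0.0764) x1=(-0.7526, -0.3986, -0.5471) x2=(0.0686, -0.4846, -0.6627) x3=(0.4562, -1.5093, 0.7889) x4=(0.6445, -1.7182, -0.6441)
step 29: x0=(0.4554, 0.0570, 0.0230) x1=(-0.6903, -0.4378, -0.4946) x2=(0.0093, -0.4574, -0.6546) x3=(0.4788, -1.4886, 0.7707) x4=(0.5957, -1.7101, -0.6571)
step 0 velocities: v0=(0.6900, 0.6100, -0.6500) v1=(0.6800, -0.5800, 0.8900) v2=(-0.2000, 0.2900, -0.7500) v3=(0.9800, -0.2600, 0.4700) v4=(-0.7100, -0.6900, -0.8300)
step 0: KE=4.1752, PE=17.9406, E=22.1158
step 29 velocities: v0=(0.6851, -1.1992, -2.1390) v1=(2.4970, -1.5717, 2.1030) v2=(-2.3591, 1.0732, 0.3363) v3=(0.8963, 0.8404, -0.7422) v4=(-1.9604, 0.3351, -0.5179)
step 29: KE=20.4496, PE=1.6605, E=22.1101

22.1101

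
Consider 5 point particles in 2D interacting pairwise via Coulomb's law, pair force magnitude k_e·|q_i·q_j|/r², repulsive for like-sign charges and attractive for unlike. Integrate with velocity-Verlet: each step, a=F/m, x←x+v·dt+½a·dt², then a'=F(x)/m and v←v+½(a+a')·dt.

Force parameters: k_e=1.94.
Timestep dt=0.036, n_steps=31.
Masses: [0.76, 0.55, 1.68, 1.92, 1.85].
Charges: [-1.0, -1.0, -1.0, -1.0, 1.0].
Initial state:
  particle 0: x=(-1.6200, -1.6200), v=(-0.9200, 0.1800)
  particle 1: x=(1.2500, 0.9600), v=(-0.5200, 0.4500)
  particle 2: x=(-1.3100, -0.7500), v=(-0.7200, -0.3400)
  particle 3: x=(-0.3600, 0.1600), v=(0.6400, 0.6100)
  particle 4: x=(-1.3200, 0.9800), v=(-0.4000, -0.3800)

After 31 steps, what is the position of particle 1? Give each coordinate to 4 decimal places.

step 0: x0=(-1.6200, -1.6200) x1=(1.2500, 0.9600) x2=(-1.3100, -0.7500) x3=(-0.3600, 0.1600) x4=(-1.3200, 0.9800)
step 1: x0=(-1.6540, -1.6155) x1=(1.2319, 0.9768) x2=(-1.3360, -0.7615) x3=(-0.3371, 0.1825) x4=(-1.3340, 0.9657)
step 2: x0=(-1.6899, -1.6149) x1=(1.2150, 0.9946) x2=(-1.3621, -0.7715) x3=(-0.3146, 0.2060) x4=(-1.3471, 0.9503)
step 3: x0=(-1.7278, -1.6182) x1=(1.1994, 1.0137) x2=(-1.3882, -0.7798) x3=(-0.2925, 0.2304) x4=(-1.3594, 0.9337)
step 4: x0=(-1.7676, -1.6254) x1=(1.1852, 1.0339) x2=(-1.4142, -0.7864) x3=(-0.2708, 0.2557) x4=(-1.3708, 0.9159)
step 5: x0=(-1.8094, -1.6364) x1=(1.1723, 1.0554) x2=(-1.4400, -0.7914) x3=(-0.2498, 0.2816) x4=(-1.3814, 0.8971)
step 6: x0=(-1.8532, -1.6510) x1=(1.1608, 1.0781) x2=(-1.4657, -0.7948) x3=(-0.2294, 0.3082) x4=(-1.3910, 0.8773)
step 7: x0=(-1.8989, -1.6690) x1=(1.1507, 1.1020) x2=(-1.4912, -0.7964) x3=(-0.2096, 0.3354) x4=(-1.3998, 0.8564)
step 8: x0=(-1.9465, -1.6903) x1=(1.1422, 1.1272) x2=(-1.5165, -0.7966) x3=(-0.1906, 0.3631) x4=(-1.4077, 0.8345)
step 9: x0=(-1.9959, -1.7146) x1=(1.1352, 1.1538) x2=(-1.5416, -0.7951) x3=(-0.1723, 0.3912) x4=(-1.4148, 0.8116)
step 10: x0=(-2.0470, -1.7417) x1=(1.1297, 1.1817) x2=(-1.5664, -0.7922) x3=(-0.1548, 0.4196) x4=(-1.4209, 0.7878)
step 11: x0=(-2.0996, -1.7713) x1=(1.1259, 1.2109) x2=(-1.5910, -0.7879) x3=(-0.1382, 0.4483) x4=(-1.4263, 0.7631)
step 12: x0=(-2.1538, -1.8033) x1=(1.1237, 1.2415) x2=(-1.6154, -0.7823) x3=(-0.1224, 0.4772) x4=(-1.4307, 0.7374)
step 13: x0=(-2.2093, -1.8374) x1=(1.1231, 1.2734) x2=(-1.6397, -0.7753) x3=(-0.1075, 0.5063) x4=(-1.4344, 0.7109)
step 14: x0=(-2.2662, -1.8734) x1=(1.1241, 1.3068) x2=(-1.6637, -0.7671) x3=(-0.0935, 0.5354) x4=(-1.4373, 0.6836)
step 15: x0=(-2.3242, -1.9112) x1=(1.1269, 1.3415) x2=(-1.6875, -0.7577) x3=(-0.0805, 0.5646) x4=(-1.4393, 0.6554)
step 16: x0=(-2.3832, -1.9505) x1=(1.1313, 1.3777) x2=(-1.7112, -0.7471) x3=(-0.0683, 0.5938) x4=(-1.4407, 0.6264)
step 17: x0=(-2.4433, -1.9912) x1=(1.1375, 1.4152) x2=(-1.7347, -0.7354) x3=(-0.0571, 0.6229) x4=(-1.4413, 0.5966)
step 18: x0=(-2.5043, -2.0332) x1=(1.1453, 1.4541) x2=(-1.7580, -0.7225) x3=(-0.0468, 0.6519) x4=(-1.4413, 0.5659)
step 19: x0=(-2.5661, -2.0763) x1=(1.1547, 1.4944) x2=(-1.7811, -0.7085) x3=(-0.0375, 0.6807) x4=(-1.4406, 0.5345)
step 20: x0=(-2.6286, -2.1205) x1=(1.1659, 1.5360) x2=(-1.8040, -0.6933) x3=(-0.0290, 0.7093) x4=(-1.4394, 0.5022)
step 21: x0=(-2.6919, -2.1657) x1=(1.1786, 1.5790) x2=(-1.8267, -0.6770) x3=(-0.0215, 0.7378) x4=(-1.4377, 0.4692)
step 22: x0=(-2.7557, -2.2116) x1=(1.1929, 1.6233) x2=(-1.8491, -0.6595) x3=(-0.0148, 0.7660) x4=(-1.4356, 0.4352)
step 23: x0=(-2.8201, -2.2584) x1=(1.2088, 1.6688) x2=(-1.8712, -0.6409) x3=(-0.0089, 0.7938) x4=(-1.4331, 0.4005)
step 24: x0=(-2.8850, -2.3058) x1=(1.2262, 1.7156) x2=(-1.8929, -0.6210) x3=(-0.0038, 0.8214) x4=(-1.4303, 0.3648)
step 25: x0=(-2.9504, -2.3539) x1=(1.2451, 1.7636) x2=(-1.9141, -0.5998) x3=(0.0004, 0.8487) x4=(-1.4274, 0.3283)
step 26: x0=(-3.0162, -2.4025) x1=(1.2655, 1.8128) x2=(-1.9348, -0.5774) x3=(0.0040, 0.8757) x4=(-1.4245, 0.2908)
step 27: x0=(-3.0824, -2.4517) x1=(1.2872, 1.8631) x2=(-1.9549, -0.5536) x3=(0.0068, 0.9023) x4=(-1.4216, 0.2523)
step 28: x0=(-3.1489, -2.5014) x1=(1.3103, 1.9144) x2=(-1.9742, -0.5284) x3=(0.0089, 0.9285) x4=(-1.4190, 0.2128)
step 29: x0=(-3.2158, -2.5515) x1=(1.3346, 1.9669) x2=(-1.9926, -0.5018) x3=(0.0104, 0.9545) x4=(-1.4169, 0.1722)
step 30: x0=(-3.2829, -2.6020) x1=(1.3602, 2.0203) x2=(-2.0099, -0.4737) x3=(0.0113, 0.9800) x4=(-1.4153, 0.1305)
step 31: x0=(-3.3503, -2.6529) x1=(1.3870, 2.0747) x2=(-2.0259, -0.4440) x3=(0.0117, 1.0052) x4=(-1.4147, 0.0876)

(1.3870, 2.0747)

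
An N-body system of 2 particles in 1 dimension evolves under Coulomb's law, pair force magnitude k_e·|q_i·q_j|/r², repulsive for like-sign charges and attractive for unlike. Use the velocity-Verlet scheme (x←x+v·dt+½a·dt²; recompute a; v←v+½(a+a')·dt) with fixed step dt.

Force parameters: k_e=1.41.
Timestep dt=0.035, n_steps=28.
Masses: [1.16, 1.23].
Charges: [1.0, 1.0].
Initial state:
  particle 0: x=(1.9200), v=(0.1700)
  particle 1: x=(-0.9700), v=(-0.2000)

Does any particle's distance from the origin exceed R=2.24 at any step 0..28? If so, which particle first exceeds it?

step 0: x0=(1.9200) x1=(-0.9700)
step 1: x0=(1.9260) x1=(-0.9771)
step 2: x0=(1.9323) x1=(-0.9843)
step 3: x0=(1.9386) x1=(-0.9918)
step 4: x0=(1.9452) x1=(-0.9993)
step 5: x0=(1.9519) x1=(-1.0071)
step 6: x0=(1.9589) x1=(-1.0150)
step 7: x0=(1.9659) x1=(-1.0230)
step 8: x0=(1.9732) x1=(-1.0313)
step 9: x0=(1.9806) x1=(-1.0396)
step 10: x0=(1.9881) x1=(-1.0482)
step 11: x0=(1.9959) x1=(-1.0568)
step 12: x0=(2.0038) x1=(-1.0657)
step 13: x0=(2.0118) x1=(-1.0746)
step 14: x0=(2.0200) x1=(-1.0838)
step 15: x0=(2.0284) x1=(-1.0930)
step 16: x0=(2.0369) x1=(-1.1025)
step 17: x0=(2.0456) x1=(-1.1120)
step 18: x0=(2.0544) x1=(-1.1217)
step 19: x0=(2.0633) x1=(-1.1316)
step 20: x0=(2.0724) x1=(-1.1415)
step 21: x0=(2.0817) x1=(-1.1516)
step 22: x0=(2.0911) x1=(-1.1619)
step 23: x0=(2.1006) x1=(-1.1723)
step 24: x0=(2.1103) x1=(-1.1828)
step 25: x0=(2.1201) x1=(-1.1934)
step 26: x0=(2.1300) x1=(-1.2042)
step 27: x0=(2.1401) x1=(-1.2151)
step 28: x0=(2.1503) x1=(-1.2261)

no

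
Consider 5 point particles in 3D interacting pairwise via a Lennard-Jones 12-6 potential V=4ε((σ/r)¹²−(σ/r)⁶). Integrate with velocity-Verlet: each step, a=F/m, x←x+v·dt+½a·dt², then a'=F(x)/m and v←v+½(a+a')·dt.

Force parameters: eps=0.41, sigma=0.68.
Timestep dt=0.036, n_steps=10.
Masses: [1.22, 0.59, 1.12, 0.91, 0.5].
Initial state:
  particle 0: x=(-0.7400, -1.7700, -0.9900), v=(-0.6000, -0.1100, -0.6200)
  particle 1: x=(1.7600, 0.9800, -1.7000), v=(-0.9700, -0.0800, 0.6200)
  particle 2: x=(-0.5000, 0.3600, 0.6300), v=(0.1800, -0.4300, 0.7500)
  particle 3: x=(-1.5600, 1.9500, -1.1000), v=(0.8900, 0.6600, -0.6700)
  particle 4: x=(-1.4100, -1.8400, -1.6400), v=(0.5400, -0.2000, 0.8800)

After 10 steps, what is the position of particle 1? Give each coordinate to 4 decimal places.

step 0: x0=(-0.7400, -1.7700, -0.9900) x1=(1.7600, 0.9800, -1.7000) x2=(-0.5000, 0.3600, 0.6300) x3=(-1.5600, 1.9500, -1.1000) x4=(-1.4100, -1.8400, -1.6400)
step 1: x0=(-0.7620, -1.7740, -1.0127) x1=(1.7251, 0.9771, -1.6777) x2=(-0.4935, 0.3445, 0.6570) x3=(-1.5280, 1.9738, -1.1241) x4=(-1.3895, -1.8471, -1.6073)
step 2: x0=(-0.7851, -1.7781, -1.0365) x1=(1.6902, 0.9742, -1.6554) x2=(-0.4870, 0.3290, 0.6840) x3=(-1.4959, 1.9975, -1.1482) x4=(-1.3665, -1.8539, -1.5722)
step 3: x0=(-0.8090, -1.7824, -1.0610) x1=(1.6552, 0.9714, -1.6330) x2=(-0.4806, 0.3136, 0.7110) x3=(-1.4639, 2.0213, -1.1724) x4=(-1.3414, -1.8604, -1.5352)
step 4: x0=(-0.8294, -1.7861, -1.0823) x1=(1.6203, 0.9685, -1.6107) x2=(-0.4741, 0.2981, 0.7380) x3=(-1.4318, 2.0450, -1.1965) x4=(-1.3250, -1.8682, -1.5059)
step 5: x0=(-0.8283, -1.7862, -1.0853) x1=(1.5854, 0.9656, -1.5884) x2=(-0.4676, 0.2826, 0.7650) x3=(-1.3998, 2.0688, -1.2206) x4=(-1.3609, -1.8847, -1.5213)
step 6: x0=(-0.8197, -1.7850, -1.0821) x1=(1.5505, 0.9627, -1.5661) x2=(-0.4611, 0.2671, 0.7920) x3=(-1.3677, 2.0925, -1.2447) x4=(-1.4151, -1.9045, -1.5518)
step 7: x0=(-0.8112, -1.7838, -1.0791) x1=(1.5155, 0.9598, -1.5437) x2=(-0.4547, 0.2516, 0.8190) x3=(-1.3357, 2.1163, -1.2688) x4=(-1.4690, -1.9243, -1.5820)
step 8: x0=(-0.8040, -1.7829, -1.0770) x1=(1.4806, 0.9570, -1.5214) x2=(-0.4482, 0.2362, 0.8459) x3=(-1.3037, 2.1400, -1.2929) x4=(-1.5199, -1.9435, -1.6099)
step 9: x0=(-0.7978, -1.7821, -1.0757) x1=(1.4457, 0.9541, -1.4991) x2=(-0.4417, 0.2207, 0.8729) x3=(-1.2716, 2.1638, -1.3170) x4=(-1.5683, -1.9620, -1.6359)
step 10: x0=(-0.7924, -1.7816, -1.0749) x1=(1.4107, 0.9512, -1.4768) x2=(-0.4352, 0.2052, 0.8999) x3=(-1.2396, 2.1875, -1.3412) x4=(-1.6148, -1.9802, -1.6606)

(1.4107, 0.9512, -1.4768)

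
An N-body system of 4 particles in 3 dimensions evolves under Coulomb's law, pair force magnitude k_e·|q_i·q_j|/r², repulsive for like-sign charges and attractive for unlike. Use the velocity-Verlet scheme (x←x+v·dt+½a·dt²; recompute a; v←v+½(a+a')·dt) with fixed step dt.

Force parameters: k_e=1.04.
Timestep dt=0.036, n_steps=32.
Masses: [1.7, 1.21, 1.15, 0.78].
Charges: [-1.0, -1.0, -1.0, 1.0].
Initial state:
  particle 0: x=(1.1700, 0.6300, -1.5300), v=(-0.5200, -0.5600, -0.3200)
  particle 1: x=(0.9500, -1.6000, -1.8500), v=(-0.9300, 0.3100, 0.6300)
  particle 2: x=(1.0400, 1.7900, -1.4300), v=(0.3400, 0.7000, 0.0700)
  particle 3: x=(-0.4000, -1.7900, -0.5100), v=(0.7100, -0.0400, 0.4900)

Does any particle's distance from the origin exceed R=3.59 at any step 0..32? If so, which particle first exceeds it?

no

step 0: x0=(1.1700, 0.6300, -1.5300) x1=(0.9500, -1.6000, -1.8500) x2=(1.0400, 1.7900, -1.4300) x3=(-0.4000, -1.7900, -0.5100)
step 1: x0=(1.1513, 0.6096, -1.5415) x1=(0.9164, -1.5890, -1.8272) x2=(1.0522, 1.8156, -1.4274) x3=(-0.3742, -1.7913, -0.4926)
step 2: x0=(1.1326, 0.5887, -1.5530) x1=(0.8826, -1.5784, -1.8043) x2=(1.0643, 1.8421, -1.4248) x3=(-0.3479, -1.7923, -0.4756)
step 3: x0=(1.1139, 0.5675, -1.5646) x1=(0.8484, -1.5681, -1.7811) x2=(1.0763, 1.8693, -1.4220) x3=(-0.3212, -1.7930, -0.4591)
step 4: x0=(1.0952, 0.5459, -1.5761) x1=(0.8141, -1.5582, -1.7577) x2=(1.0883, 1.8973, -1.4191) x3=(-0.2939, -1.7933, -0.4431)
step 5: x0=(1.0765, 0.5240, -1.5876) x1=(0.7794, -1.5487, -1.7341) x2=(1.1003, 1.9258, -1.4161) x3=(-0.2662, -1.7934, -0.4276)
step 6: x0=(1.0578, 0.5017, -1.5991) x1=(0.7445, -1.5395, -1.7102) x2=(1.1122, 1.9550, -1.4130) x3=(-0.2380, -1.7931, -0.4127)
step 7: x0=(1.0390, 0.4792, -1.6106) x1=(0.7093, -1.5308, -1.6860) x2=(1.1242, 1.9848, -1.4099) x3=(-0.2092, -1.7924, -0.3984)
step 8: x0=(1.0202, 0.4565, -1.6221) x1=(0.6737, -1.5225, -1.6614) x2=(1.1362, 2.0151, -1.4066) x3=(-0.1800, -1.7914, -0.3848)
step 9: x0=(1.0014, 0.4336, -1.6337) x1=(0.6379, -1.5146, -1.6365) x2=(1.1482, 2.0459, -1.4033) x3=(-0.1502, -1.7899, -0.3718)
step 10: x0=(0.9826, 0.4105, -1.6452) x1=(0.6018, -1.5072, -1.6112) x2=(1.1603, 2.0772, -1.3998) x3=(-0.1199, -1.7881, -0.3596)
step 11: x0=(0.9637, 0.3873, -1.6567) x1=(0.5653, -1.5003, -1.5854) x2=(1.1724, 2.1089, -1.3963) x3=(-0.0891, -1.7859, -0.3483)
step 12: x0=(0.9448, 0.3639, -1.6682) x1=(0.5285, -1.4938, -1.5592) x2=(1.1845, 2.1410, -1.3927) x3=(-0.0578, -1.7832, -0.3378)
step 13: x0=(0.9258, 0.3405, -1.6797) x1=(0.4913, -1.4879, -1.5325) x2=(1.1967, 2.1734, -1.3891) x3=(-0.0260, -1.7800, -0.3282)
step 14: x0=(0.9069, 0.3169, -1.6911) x1=(0.4539, -1.4824, -1.5051) x2=(1.2089, 2.2062, -1.3853) x3=(0.0062, -1.7764, -0.3196)
step 15: x0=(0.8879, 0.2932, -1.7026) x1=(0.4161, -1.4775, -1.4772) x2=(1.2212, 2.2394, -1.3815) x3=(0.0390, -1.7723, -0.3121)
step 16: x0=(0.8689, 0.2696, -1.7141) x1=(0.3780, -1.4732, -1.4485) x2=(1.2335, 2.2728, -1.3777) x3=(0.0721, -1.7676, -0.3058)
step 17: x0=(0.8499, 0.2458, -1.7256) x1=(0.3397, -1.4694, -1.4191) x2=(1.2458, 2.3065, -1.3737) x3=(0.1057, -1.7624, -0.3007)
step 18: x0=(0.8310, 0.2220, -1.7371) x1=(0.3010, -1.4662, -1.3889) x2=(1.2582, 2.3405, -1.3697) x3=(0.1396, -1.7565, -0.2970)
step 19: x0=(0.8120, 0.1982, -1.7486) x1=(0.2621, -1.4636, -1.3578) x2=(1.2707, 2.3748, -1.3657) x3=(0.1738, -1.7500, -0.2947)
step 20: x0=(0.7930, 0.1744, -1.7601) x1=(0.2230, -1.4616, -1.3258) x2=(1.2832, 2.4093, -1.3616) x3=(0.2082, -1.7429, -0.2939)
step 21: x0=(0.7741, 0.1506, -1.7716) x1=(0.1838, -1.4603, -1.2927) x2=(1.2958, 2.4440, -1.3575) x3=(0.2427, -1.7351, -0.2948)
step 22: x0=(0.7551, 0.1267, -1.7832) x1=(0.1445, -1.4597, -1.2585) x2=(1.3084, 2.4789, -1.3533) x3=(0.2772, -1.7265, -0.2974)
step 23: x0=(0.7362, 0.1029, -1.7947) x1=(0.1052, -1.4597, -1.2232) x2=(1.3211, 2.5140, -1.3490) x3=(0.3115, -1.7172, -0.3019)
step 24: x0=(0.7174, 0.0790, -1.8063) x1=(0.0660, -1.4604, -1.1867) x2=(1.3338, 2.5493, -1.3447) x3=(0.3456, -1.7071, -0.3083)
step 25: x0=(0.6986, 0.0551, -1.8178) x1=(0.0270, -1.4617, -1.1489) x2=(1.3465, 2.5848, -1.3404) x3=(0.3791, -1.6962, -0.3166)
step 26: x0=(0.6798, 0.0313, -1.8294) x1=(-0.0116, -1.4638, -1.1099) x2=(1.3593, 2.6204, -1.3360) x3=(0.4120, -1.6845, -0.3269)
step 27: x0=(0.6611, 0.0074, -1.8410) x1=(-0.0498, -1.4665, -1.0695) x2=(1.3722, 2.6562, -1.3316) x3=(0.4439, -1.6719, -0.3392)
step 28: x0=(0.6424, -0.0165, -1.8527) x1=(-0.0874, -1.4698, -1.0280) x2=(1.3851, 2.6922, -1.3272) x3=(0.4748, -1.6586, -0.3535)
step 29: x0=(0.6238, -0.0404, -1.8643) x1=(-0.1243, -1.4738, -0.9852) x2=(1.3981, 2.7283, -1.3227) x3=(0.5044, -1.6444, -0.3696)
step 30: x0=(0.6052, -0.0644, -1.8760) x1=(-0.1604, -1.4783, -0.9413) x2=(1.4111, 2.7645, -1.3182) x3=(0.5325, -1.6295, -0.3875)
step 31: x0=(0.5867, -0.0883, -1.8877) x1=(-0.1956, -1.4833, -0.8964) x2=(1.4241, 2.8008, -1.3136) x3=(0.5590, -1.6139, -0.4069)
step 32: x0=(0.5683, -0.1124, -1.8994) x1=(-0.2298, -1.4889, -0.8506) x2=(1.4372, 2.8373, -1.3091) x3=(0.5837, -1.5977, -0.4278)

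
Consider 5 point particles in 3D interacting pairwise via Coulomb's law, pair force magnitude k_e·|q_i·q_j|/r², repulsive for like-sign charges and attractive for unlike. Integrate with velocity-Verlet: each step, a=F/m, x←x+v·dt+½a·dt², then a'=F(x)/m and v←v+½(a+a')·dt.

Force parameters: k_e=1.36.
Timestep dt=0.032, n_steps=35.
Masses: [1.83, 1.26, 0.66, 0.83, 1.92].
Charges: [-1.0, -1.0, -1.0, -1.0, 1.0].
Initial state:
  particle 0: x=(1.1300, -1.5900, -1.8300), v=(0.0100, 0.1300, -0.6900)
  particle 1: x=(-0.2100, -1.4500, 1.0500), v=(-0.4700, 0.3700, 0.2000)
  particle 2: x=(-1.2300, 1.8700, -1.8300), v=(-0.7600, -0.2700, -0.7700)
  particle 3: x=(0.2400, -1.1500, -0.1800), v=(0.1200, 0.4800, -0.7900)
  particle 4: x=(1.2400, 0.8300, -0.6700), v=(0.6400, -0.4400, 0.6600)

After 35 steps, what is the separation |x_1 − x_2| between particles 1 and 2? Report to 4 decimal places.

step 0: x0=(1.1300, -1.5900, -1.8300) x1=(-0.2100, -1.4500, 1.0500) x2=(-1.2300, 1.8700, -1.8300) x3=(0.2400, -1.1500, -0.1800) x4=(1.2400, 0.8300, -0.6700)
step 1: x0=(1.1304, -1.5858, -1.8522) x1=(-0.2251, -1.4382, 1.0567) x2=(-1.2543, 1.8615, -1.8547) x3=(0.2440, -1.1344, -0.2055) x4=(1.2604, 0.8158, -0.6489)
step 2: x0=(1.1310, -1.5817, -1.8746) x1=(-0.2404, -1.4265, 1.0640) x2=(-1.2785, 1.8531, -1.8794) x3=(0.2483, -1.1183, -0.2315) x4=(1.2806, 0.8014, -0.6278)
step 3: x0=(1.1317, -1.5775, -1.8971) x1=(-0.2559, -1.4149, 1.0719) x2=(-1.3027, 1.8450, -1.9041) x3=(0.2528, -1.1017, -0.2578) x4=(1.3007, 0.7867, -0.6067)
step 4: x0=(1.1325, -1.5733, -1.9199) x1=(-0.2716, -1.4033, 1.0804) x2=(-1.3269, 1.8371, -1.9289) x3=(0.2577, -1.0846, -0.2845) x4=(1.3205, 0.7718, -0.5856)
step 5: x0=(1.1335, -1.5691, -1.9428) x1=(-0.2874, -1.3918, 1.0893) x2=(-1.3511, 1.8295, -1.9537) x3=(0.2628, -1.0670, -0.3114) x4=(1.3402, 0.7566, -0.5646)
step 6: x0=(1.1347, -1.5650, -1.9660) x1=(-0.3033, -1.3804, 1.0988) x2=(-1.3752, 1.8220, -1.9786) x3=(0.2682, -1.0490, -0.3386) x4=(1.3597, 0.7412, -0.5435)
step 7: x0=(1.1361, -1.5608, -1.9893) x1=(-0.3194, -1.3690, 1.1087) x2=(-1.3994, 1.8148, -2.0035) x3=(0.2739, -1.0304, -0.3660) x4=(1.3790, 0.7256, -0.5225)
step 8: x0=(1.1375, -1.5566, -2.0128) x1=(-0.3355, -1.3576, 1.1191) x2=(-1.4235, 1.8078, -2.0285) x3=(0.2799, -1.0114, -0.3936) x4=(1.3982, 0.7097, -0.5016)
step 9: x0=(1.1392, -1.5525, -2.0364) x1=(-0.3518, -1.3463, 1.1298) x2=(-1.4477, 1.8010, -2.0535) x3=(0.2862, -0.9919, -0.4213) x4=(1.4171, 0.6935, -0.4806)
step 10: x0=(1.1410, -1.5484, -2.0603) x1=(-0.3682, -1.3350, 1.1410) x2=(-1.4719, 1.7944, -2.0786) x3=(0.2928, -0.9718, -0.4490) x4=(1.4358, 0.6771, -0.4597)
step 11: x0=(1.1429, -1.5443, -2.0843) x1=(-0.3847, -1.3238, 1.1526) x2=(-1.4961, 1.7881, -2.1037) x3=(0.2997, -0.9513, -0.4768) x4=(1.4544, 0.6604, -0.4389)
step 12: x0=(1.1451, -1.5402, -2.1085) x1=(-0.4013, -1.3126, 1.1645) x2=(-1.5203, 1.7820, -2.1289) x3=(0.3068, -0.9303, -0.5047) x4=(1.4727, 0.6435, -0.4181)
step 13: x0=(1.1473, -1.5361, -2.1328) x1=(-0.4179, -1.3014, 1.1768) x2=(-1.5446, 1.7761, -2.1542) x3=(0.3143, -0.9088, -0.5325) x4=(1.4908, 0.6263, -0.3973)
step 14: x0=(1.1497, -1.5321, -2.1574) x1=(-0.4347, -1.2902, 1.1894) x2=(-1.5690, 1.7704, -2.1795) x3=(0.3221, -0.8867, -0.5602) x4=(1.5087, 0.6089, -0.3766)
step 15: x0=(1.1523, -1.5281, -2.1820) x1=(-0.4515, -1.2791, 1.2023) x2=(-1.5934, 1.7650, -2.2050) x3=(0.3302, -0.8642, -0.5879) x4=(1.5263, 0.5912, -0.3560)
step 16: x0=(1.1550, -1.5241, -2.2069) x1=(-0.4683, -1.2680, 1.2155) x2=(-1.6179, 1.7597, -2.2304) x3=(0.3387, -0.8411, -0.6154) x4=(1.5438, 0.5733, -0.3355)
step 17: x0=(1.1579, -1.5202, -2.2319) x1=(-0.4852, -1.2569, 1.2290) x2=(-1.6424, 1.7547, -2.2560) x3=(0.3474, -0.8175, -0.6428) x4=(1.5610, 0.5551, -0.3150)
step 18: x0=(1.1609, -1.5163, -2.2570) x1=(-0.5022, -1.2458, 1.2427) x2=(-1.6670, 1.7499, -2.2816) x3=(0.3566, -0.7934, -0.6701) x4=(1.5780, 0.5367, -0.2946)
step 19: x0=(1.1641, -1.5125, -2.2823) x1=(-0.5192, -1.2347, 1.2568) x2=(-1.6917, 1.7454, -2.3073) x3=(0.3660, -0.7688, -0.6971) x4=(1.5947, 0.5181, -0.2743)
step 20: x0=(1.1674, -1.5087, -2.3078) x1=(-0.5362, -1.2236, 1.2711) x2=(-1.7165, 1.7410, -2.3331) x3=(0.3759, -0.7437, -0.7238) x4=(1.6112, 0.4991, -0.2541)
step 21: x0=(1.1709, -1.5050, -2.3334) x1=(-0.5533, -1.2125, 1.2856) x2=(-1.7413, 1.7368, -2.3589) x3=(0.3861, -0.7181, -0.7504) x4=(1.6274, 0.4800, -0.2340)
step 22: x0=(1.1745, -1.5013, -2.3592) x1=(-0.5704, -1.2015, 1.3003) x2=(-1.7663, 1.7329, -2.3849) x3=(0.3967, -0.6919, -0.7766) x4=(1.6434, 0.4606, -0.2140)
step 23: x0=(1.1782, -1.4977, -2.3850) x1=(-0.5875, -1.1904, 1.3153) x2=(-1.7913, 1.7292, -2.4109) x3=(0.4077, -0.6653, -0.8025) x4=(1.6592, 0.4410, -0.1941)
step 24: x0=(1.1821, -1.4941, -2.4111) x1=(-0.6046, -1.1794, 1.3305) x2=(-1.8165, 1.7256, -2.4370) x3=(0.4190, -0.6382, -0.8281) x4=(1.6746, 0.4212, -0.1744)
step 25: x0=(1.1861, -1.4906, -2.4372) x1=(-0.6217, -1.1684, 1.3458) x2=(-1.8417, 1.7223, -2.4631) x3=(0.4308, -0.6105, -0.8533) x4=(1.6899, 0.4011, -0.1548)
step 26: x0=(1.1903, -1.4872, -2.4635) x1=(-0.6389, -1.1573, 1.3614) x2=(-1.8671, 1.7192, -2.4894) x3=(0.4430, -0.5824, -0.8781) x4=(1.7048, 0.3809, -0.1353)
step 27: x0=(1.1946, -1.4838, -2.4900) x1=(-0.6560, -1.1463, 1.3772) x2=(-1.8926, 1.7163, -2.5157) x3=(0.4556, -0.5538, -0.9025) x4=(1.7195, 0.3604, -0.1160)
step 28: x0=(1.1990, -1.4806, -2.5165) x1=(-0.6732, -1.1353, 1.3931) x2=(-1.9182, 1.7135, -2.5422) x3=(0.4687, -0.5247, -0.9265) x4=(1.7339, 0.3398, -0.0968)
step 29: x0=(1.2036, -1.4773, -2.5432) x1=(-0.6904, -1.1243, 1.4093) x2=(-1.9439, 1.7110, -2.5687) x3=(0.4821, -0.4952, -0.9500) x4=(1.7481, 0.3189, -0.0778)
step 30: x0=(1.2082, -1.4742, -2.5700) x1=(-0.7075, -1.1133, 1.4255) x2=(-1.9697, 1.7086, -2.5952) x3=(0.4960, -0.4653, -0.9730) x4=(1.7620, 0.2979, -0.0589)
step 31: x0=(1.2130, -1.4712, -2.5970) x1=(-0.7247, -1.1023, 1.4420) x2=(-1.9957, 1.7065, -2.6219) x3=(0.5104, -0.4349, -0.9956) x4=(1.7756, 0.2767, -0.0402)
step 32: x0=(1.2180, -1.4682, -2.6240) x1=(-0.7418, -1.0913, 1.4586) x2=(-2.0218, 1.7045, -2.6487) x3=(0.5252, -0.4041, -1.0177) x4=(1.7889, 0.2554, -0.0217)
step 33: x0=(1.2230, -1.4653, -2.6512) x1=(-0.7589, -1.0803, 1.4753) x2=(-2.0480, 1.7027, -2.6755) x3=(0.5404, -0.3729, -1.0393) x4=(1.8020, 0.2339, -0.0034)
step 34: x0=(1.2282, -1.4625, -2.6784) x1=(-0.7761, -1.0694, 1.4922) x2=(-2.0744, 1.7010, -2.7024) x3=(0.5561, -0.3413, -1.0604) x4=(1.8149, 0.2122, 0.0147)
step 35: x0=(1.2334, -1.4598, -2.7058) x1=(-0.7932, -1.0584, 1.5093) x2=(-2.1008, 1.6995, -2.7295) x3=(0.5722, -0.3094, -1.0809) x4=(1.8274, 0.1905, 0.0327)

5.2233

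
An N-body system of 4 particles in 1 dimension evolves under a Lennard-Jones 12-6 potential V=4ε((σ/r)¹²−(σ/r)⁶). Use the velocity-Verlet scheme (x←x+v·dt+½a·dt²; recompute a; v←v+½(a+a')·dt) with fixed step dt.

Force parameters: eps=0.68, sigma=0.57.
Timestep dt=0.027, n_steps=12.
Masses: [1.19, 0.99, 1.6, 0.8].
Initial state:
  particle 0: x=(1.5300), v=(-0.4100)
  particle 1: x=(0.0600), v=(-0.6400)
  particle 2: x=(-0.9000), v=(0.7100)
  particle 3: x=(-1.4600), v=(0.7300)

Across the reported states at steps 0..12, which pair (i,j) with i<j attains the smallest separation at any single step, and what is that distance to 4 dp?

step 0: x0=(1.5300) x1=(0.0600) x2=(-0.9000) x3=(-1.4600)
step 1: x0=(1.5189) x1=(0.0425) x2=(-0.8716) x3=(-1.4584)
step 2: x0=(1.5078) x1=(0.0243) x2=(-0.8356) x3=(-1.4712)
step 3: x0=(1.4967) x1=(0.0051) x2=(-0.7987) x3=(-1.4845)
step 4: x0=(1.4855) x1=(-0.0155) x2=(-0.7621) x3=(-1.4953)
step 5: x0=(1.4744) x1=(-0.0381) x2=(-0.7256) x3=(-1.5037)
step 6: x0=(1.4632) x1=(-0.0626) x2=(-0.6889) x3=(-1.5099)
step 7: x0=(1.4520) x1=(-0.0857) x2=(-0.6539) x3=(-1.5145)
step 8: x0=(1.4407) x1=(-0.0864) x2=(-0.6333) x3=(-1.5179)
step 9: x0=(1.4295) x1=(-0.0431) x2=(-0.6405) x3=(-1.5202)
step 10: x0=(1.4182) x1=(0.0079) x2=(-0.6529) x3=(-1.5213)
step 11: x0=(1.4069) x1=(0.0575) x2=(-0.6652) x3=(-1.5214)
step 12: x0=(1.3956) x1=(0.1052) x2=(-0.6767) x3=(-1.5201)

pair (1,2), distance 0.5470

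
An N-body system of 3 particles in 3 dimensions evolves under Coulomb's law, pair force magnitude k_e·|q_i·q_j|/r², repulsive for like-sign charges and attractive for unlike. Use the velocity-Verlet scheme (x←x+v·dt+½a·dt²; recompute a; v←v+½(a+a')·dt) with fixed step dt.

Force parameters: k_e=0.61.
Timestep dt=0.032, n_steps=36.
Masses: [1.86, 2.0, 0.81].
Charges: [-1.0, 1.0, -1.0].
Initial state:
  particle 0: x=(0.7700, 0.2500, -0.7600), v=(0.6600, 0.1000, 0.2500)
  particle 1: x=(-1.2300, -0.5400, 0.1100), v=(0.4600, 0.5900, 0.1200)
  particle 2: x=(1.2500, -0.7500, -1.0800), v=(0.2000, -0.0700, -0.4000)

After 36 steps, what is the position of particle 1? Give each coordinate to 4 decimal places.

step 0: x0=(0.7700, 0.2500, -0.7600) x1=(-1.2300, -0.5400, 0.1100) x2=(1.2500, -0.7500, -1.0800)
step 1: x0=(0.7910, 0.2533, -0.7520) x1=(-1.2152, -0.5211, 0.1138) x2=(1.2565, -0.7525, -1.0929)
step 2: x0=(0.8119, 0.2568, -0.7438) x1=(-1.2004, -0.5022, 0.1176) x2=(1.2631, -0.7555, -1.1058)
step 3: x0=(0.8327, 0.2605, -0.7356) x1=(-1.1854, -0.4833, 0.1213) x2=(1.2698, -0.7589, -1.1190)
step 4: x0=(0.8533, 0.2644, -0.7272) x1=(-1.1704, -0.4644, 0.1250) x2=(1.2767, -0.7629, -1.1322)
step 5: x0=(0.8737, 0.2684, -0.7188) x1=(-1.1553, -0.4454, 0.1287) x2=(1.2837, -0.7673, -1.1456)
step 6: x0=(0.8940, 0.2727, -0.7102) x1=(-1.1401, -0.4264, 0.1323) x2=(1.2907, -0.7721, -1.1591)
step 7: x0=(0.9142, 0.2771, -0.7015) x1=(-1.1248, -0.4075, 0.1359) x2=(1.2979, -0.7774, -1.1728)
step 8: x0=(0.9343, 0.2817, -0.6928) x1=(-1.1095, -0.3885, 0.1394) x2=(1.3051, -0.7832, -1.1867)
step 9: x0=(0.9542, 0.2865, -0.6839) x1=(-1.0940, -0.3695, 0.1429) x2=(1.3124, -0.7894, -1.2007)
step 10: x0=(0.9740, 0.2915, -0.6749) x1=(-1.0784, -0.3505, 0.1464) x2=(1.3198, -0.7959, -1.2149)
step 11: x0=(0.9937, 0.2966, -0.6658) x1=(-1.0628, -0.3315, 0.1498) x2=(1.3272, -0.8029, -1.2292)
step 12: x0=(1.0133, 0.3019, -0.6565) x1=(-1.0471, -0.3124, 0.1532) x2=(1.3346, -0.8103, -1.2437)
step 13: x0=(1.0328, 0.3073, -0.6472) x1=(-1.0313, -0.2934, 0.1565) x2=(1.3421, -0.8181, -1.2583)
step 14: x0=(1.0522, 0.3129, -0.6377) x1=(-1.0154, -0.2744, 0.1598) x2=(1.3496, -0.8262, -1.2731)
step 15: x0=(1.0714, 0.3186, -0.6282) x1=(-0.9994, -0.2553, 0.1631) x2=(1.3571, -0.8346, -1.2880)
step 16: x0=(1.0906, 0.3245, -0.6185) x1=(-0.9833, -0.2362, 0.1663) x2=(1.3646, -0.8434, -1.3032)
step 17: x0=(1.1097, 0.3305, -0.6087) x1=(-0.9672, -0.2172, 0.1695) x2=(1.3721, -0.8526, -1.3184)
step 18: x0=(1.1287, 0.3366, -0.5988) x1=(-0.9510, -0.1981, 0.1726) x2=(1.3797, -0.8620, -1.3338)
step 19: x0=(1.1476, 0.3428, -0.5888) x1=(-0.9346, -0.1790, 0.1757) x2=(1.3872, -0.8717, -1.3494)
step 20: x0=(1.1665, 0.3492, -0.5787) x1=(-0.9182, -0.1599, 0.1788) x2=(1.3946, -0.8817, -1.3650)
step 21: x0=(1.1852, 0.3557, -0.5685) x1=(-0.9017, -0.1409, 0.1818) x2=(1.4021, -0.8920, -1.3809)
step 22: x0=(1.2039, 0.3623, -0.5582) x1=(-0.8851, -0.1218, 0.1848) x2=(1.4096, -0.9025, -1.3968)
step 23: x0=(1.2224, 0.3690, -0.5478) x1=(-0.8685, -0.1027, 0.1877) x2=(1.4170, -0.9133, -1.4129)
step 24: x0=(1.2410, 0.3758, -0.5373) x1=(-0.8517, -0.0836, 0.1906) x2=(1.4243, -0.9243, -1.4291)
step 25: x0=(1.2594, 0.3826, -0.5267) x1=(-0.8349, -0.0645, 0.1934) x2=(1.4317, -0.9355, -1.4455)
step 26: x0=(1.2777, 0.3896, -0.5160) x1=(-0.8180, -0.0454, 0.1962) x2=(1.4390, -0.9470, -1.4619)
step 27: x0=(1.2960, 0.3967, -0.5052) x1=(-0.8009, -0.0263, 0.1990) x2=(1.4463, -0.9587, -1.4785)
step 28: x0=(1.3142, 0.4038, -0.4943) x1=(-0.7839, -0.0072, 0.2017) x2=(1.4535, -0.9705, -1.4952)
step 29: x0=(1.3324, 0.4111, -0.4833) x1=(-0.7667, 0.0119, 0.2044) x2=(1.4607, -0.9825, -1.5120)
step 30: x0=(1.3504, 0.4184, -0.4723) x1=(-0.7494, 0.0310, 0.2071) x2=(1.4678, -0.9948, -1.5288)
step 31: x0=(1.3684, 0.4258, -0.4612) x1=(-0.7321, 0.0501, 0.2097) x2=(1.4749, -1.0071, -1.5458)
step 32: x0=(1.3864, 0.4332, -0.4499) x1=(-0.7146, 0.0692, 0.2123) x2=(1.4819, -1.0197, -1.5629)
step 33: x0=(1.4042, 0.4407, -0.4386) x1=(-0.6971, 0.0883, 0.2148) x2=(1.4889, -1.0324, -1.5801)
step 34: x0=(1.4220, 0.4483, -0.4273) x1=(-0.6795, 0.1074, 0.2173) x2=(1.4958, -1.0452, -1.5973)
step 35: x0=(1.4398, 0.4560, -0.4158) x1=(-0.6619, 0.1265, 0.2198) x2=(1.5027, -1.0582, -1.6147)
step 36: x0=(1.4574, 0.4637, -0.4043) x1=(-0.6441, 0.1455, 0.2222) x2=(1.5096, -1.0713, -1.6321)

(-0.6441, 0.1455, 0.2222)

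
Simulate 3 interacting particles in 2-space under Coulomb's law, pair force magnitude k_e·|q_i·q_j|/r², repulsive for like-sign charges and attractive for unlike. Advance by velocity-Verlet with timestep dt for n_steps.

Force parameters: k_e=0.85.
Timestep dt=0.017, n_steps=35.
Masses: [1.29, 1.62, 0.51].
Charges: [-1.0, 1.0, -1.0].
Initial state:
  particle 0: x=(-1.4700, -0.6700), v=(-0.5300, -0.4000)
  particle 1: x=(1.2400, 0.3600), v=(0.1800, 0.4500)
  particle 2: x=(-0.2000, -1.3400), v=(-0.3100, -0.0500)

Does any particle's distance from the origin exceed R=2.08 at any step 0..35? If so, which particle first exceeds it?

step 0: x0=(-1.4700, -0.6700) x1=(1.2400, 0.3600) x2=(-0.2000, -1.3400)
step 1: x0=(-1.4790, -0.6768) x1=(1.2430, 0.3676) x2=(-0.2051, -1.3409)
step 2: x0=(-1.4881, -0.6835) x1=(1.2460, 0.3752) x2=(-0.2100, -1.3418)
step 3: x0=(-1.4973, -0.6902) x1=(1.2490, 0.3828) x2=(-0.2146, -1.3427)
step 4: x0=(-1.5065, -0.6968) x1=(1.2520, 0.3904) x2=(-0.2189, -1.3437)
step 5: x0=(-1.5158, -0.7034) x1=(1.2549, 0.3979) x2=(-0.2230, -1.3447)
step 6: x0=(-1.5252, -0.7099) x1=(1.2577, 0.4054) x2=(-0.2268, -1.3457)
step 7: x0=(-1.5346, -0.7164) x1=(1.2605, 0.4128) x2=(-0.2303, -1.3468)
step 8: x0=(-1.5440, -0.7228) x1=(1.2633, 0.4203) x2=(-0.2336, -1.3479)
step 9: x0=(-1.5536, -0.7292) x1=(1.2661, 0.4277) x2=(-0.2366, -1.3490)
step 10: x0=(-1.5632, -0.7355) x1=(1.2688, 0.4351) x2=(-0.2393, -1.3502)
step 11: x0=(-1.5728, -0.7418) x1=(1.2715, 0.4424) x2=(-0.2418, -1.3513)
step 12: x0=(-1.5826, -0.7481) x1=(1.2742, 0.4497) x2=(-0.2440, -1.3526)
step 13: x0=(-1.5923, -0.7543) x1=(1.2768, 0.4570) x2=(-0.2460, -1.3538)
step 14: x0=(-1.6022, -0.7604) x1=(1.2794, 0.4643) x2=(-0.2477, -1.3551)
step 15: x0=(-1.6121, -0.7666) x1=(1.2820, 0.4715) x2=(-0.2491, -1.3563)
step 16: x0=(-1.6221, -0.7726) x1=(1.2845, 0.4788) x2=(-0.2503, -1.3576)
step 17: x0=(-1.6321, -0.7787) x1=(1.2870, 0.4860) x2=(-0.2512, -1.3590)
step 18: x0=(-1.6422, -0.7847) x1=(1.2895, 0.4931) x2=(-0.2519, -1.3603)
step 19: x0=(-1.6523, -0.7906) x1=(1.2920, 0.5003) x2=(-0.2523, -1.3617)
step 20: x0=(-1.6625, -0.7965) x1=(1.2944, 0.5074) x2=(-0.2525, -1.3631)
step 21: x0=(-1.6728, -0.8024) x1=(1.2968, 0.5145) x2=(-0.2524, -1.3645)
step 22: x0=(-1.6832, -0.8083) x1=(1.2991, 0.5215) x2=(-0.2521, -1.3659)
step 23: x0=(-1.6935, -0.8141) x1=(1.3015, 0.5286) x2=(-0.2516, -1.3673)
step 24: x0=(-1.7040, -0.8198) x1=(1.3037, 0.5356) x2=(-0.2508, -1.3687)
step 25: x0=(-1.7145, -0.8256) x1=(1.3060, 0.5426) x2=(-0.2498, -1.3702)
step 26: x0=(-1.7251, -0.8313) x1=(1.3083, 0.5495) x2=(-0.2485, -1.3716)
step 27: x0=(-1.7357, -0.8369) x1=(1.3105, 0.5564) x2=(-0.2470, -1.3730)
step 28: x0=(-1.7464, -0.8426) x1=(1.3127, 0.5634) x2=(-0.2453, -1.3745)
step 29: x0=(-1.7571, -0.8482) x1=(1.3148, 0.5702) x2=(-0.2434, -1.3760)
step 30: x0=(-1.7679, -0.8537) x1=(1.3170, 0.5771) x2=(-0.2412, -1.3774)
step 31: x0=(-1.7787, -0.8593) x1=(1.3191, 0.5839) x2=(-0.2388, -1.3789)
step 32: x0=(-1.7896, -0.8648) x1=(1.3211, 0.5908) x2=(-0.2362, -1.3803)
step 33: x0=(-1.8006, -0.8703) x1=(1.3232, 0.5975) x2=(-0.2333, -1.3818)
step 34: x0=(-1.8116, -0.8757) x1=(1.3252, 0.6043) x2=(-0.2303, -1.3832)
step 35: x0=(-1.8226, -0.8811) x1=(1.3272, 0.6111) x2=(-0.2270, -1.3847)

no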